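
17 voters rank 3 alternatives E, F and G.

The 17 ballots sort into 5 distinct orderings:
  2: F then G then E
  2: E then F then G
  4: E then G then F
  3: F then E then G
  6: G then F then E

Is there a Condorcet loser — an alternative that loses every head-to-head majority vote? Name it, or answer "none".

Head-to-head results (17 voters):
E vs F: E preferred on 2+4 = 6 ballots; F wins 11–6.
E–G: E 9–8.
F vs G: 7 to 10, G.
No alternative is winless: E beats G; F beats E; G beats F. There is no Condorcet loser.

none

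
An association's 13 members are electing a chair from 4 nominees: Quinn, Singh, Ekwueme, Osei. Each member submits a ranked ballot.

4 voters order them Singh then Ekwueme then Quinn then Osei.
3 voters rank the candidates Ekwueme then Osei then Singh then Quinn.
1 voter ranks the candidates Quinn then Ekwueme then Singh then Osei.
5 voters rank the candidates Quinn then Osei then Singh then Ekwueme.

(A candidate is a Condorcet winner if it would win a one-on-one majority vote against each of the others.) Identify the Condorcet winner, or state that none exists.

Check each pair by majority over 13 ballots:
Quinn vs Singh: 6 to 7, Singh.
Quinn vs Ekwueme: Quinn is ranked higher on 1+5 = 6 ballots, Ekwueme on 7. Ekwueme wins 7–6.
Quinn vs Osei: Quinn is ranked higher on 4+1+5 = 10 ballots, Osei on 3. Quinn wins 10–3.
Singh vs Ekwueme: 9 to 4, Singh.
Singh vs Osei: Singh is ranked higher on 4+1 = 5 ballots, Osei on 8. Osei wins 8–5.
Ekwueme vs Osei: Ekwueme preferred on 4+3+1 = 8 ballots; Ekwueme wins 8–5.
No candidate is unbeaten: Quinn loses to Singh; Singh loses to Osei; Ekwueme loses to Singh; Osei loses to Quinn. In particular Quinn → Osei → Singh → Quinn is a majority cycle — no Condorcet winner exists.

none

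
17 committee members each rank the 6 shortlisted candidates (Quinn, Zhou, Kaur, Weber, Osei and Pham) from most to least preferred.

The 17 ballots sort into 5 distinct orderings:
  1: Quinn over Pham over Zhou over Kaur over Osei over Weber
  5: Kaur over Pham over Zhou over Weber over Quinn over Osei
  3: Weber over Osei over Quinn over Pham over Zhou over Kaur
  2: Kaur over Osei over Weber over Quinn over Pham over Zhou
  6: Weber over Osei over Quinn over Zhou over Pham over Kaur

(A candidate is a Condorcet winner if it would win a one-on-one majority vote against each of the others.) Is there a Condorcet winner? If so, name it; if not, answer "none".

Head-to-head results (17 committee members):
Quinn vs Zhou: 1+3+2+6 = 12 for Quinn, 5 for Zhou — Quinn by 12–5.
Quinn vs Kaur: Quinn preferred on 1+3+6 = 10 ballots; Quinn wins 10–7.
Quinn vs Weber: Quinn is ranked higher on 1 ballot, Weber on 16. Weber wins 16–1.
Quinn vs Osei: Quinn is ranked higher on 1+5 = 6 ballots, Osei on 11. Osei wins 11–6.
Quinn vs Pham: 1+3+2+6 = 12 for Quinn, 5 for Pham — Quinn by 12–5.
Zhou vs Kaur: 10 to 7, Zhou.
Zhou vs Weber: 6 to 11, Weber.
Zhou vs Osei: Zhou preferred on 1+5 = 6 ballots; Osei wins 11–6.
Zhou vs Pham: Zhou is ranked higher on 6 ballots, Pham on 11. Pham wins 11–6.
Kaur vs Weber: 1+5+2 = 8 for Kaur, 9 for Weber — Weber by 9–8.
Kaur vs Osei: 8 to 9, Osei.
Kaur vs Pham: Kaur preferred on 5+2 = 7 ballots; Pham wins 10–7.
Weber vs Osei: 5+3+6 = 14 for Weber, 3 for Osei — Weber by 14–3.
Weber vs Pham: Weber preferred on 3+2+6 = 11 ballots; Weber wins 11–6.
Osei vs Pham: Osei is ranked higher on 3+2+6 = 11 ballots, Pham on 6. Osei wins 11–6.
Weber beats each of Quinn, Zhou, Kaur, Osei, Pham — Weber is the Condorcet winner.

Weber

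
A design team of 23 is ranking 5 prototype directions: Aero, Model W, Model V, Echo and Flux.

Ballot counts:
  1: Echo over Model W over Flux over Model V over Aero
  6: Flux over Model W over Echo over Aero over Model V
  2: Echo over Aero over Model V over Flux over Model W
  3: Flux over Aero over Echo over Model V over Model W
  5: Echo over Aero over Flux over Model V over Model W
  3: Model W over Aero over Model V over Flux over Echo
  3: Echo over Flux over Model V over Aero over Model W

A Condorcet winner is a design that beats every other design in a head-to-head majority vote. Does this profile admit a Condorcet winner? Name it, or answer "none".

Flux

Pairwise majorities:
Aero vs Model W: 13 to 10, Aero.
Aero vs Model V: 6+2+3+5+3 = 19 for Aero, 4 for Model V — Aero by 19–4.
Aero vs Echo: Aero preferred on 3+3 = 6 ballots; Echo wins 17–6.
Aero vs Flux: Aero preferred on 2+5+3 = 10 ballots; Flux wins 13–10.
Model W vs Model V: Model V wins 13–10.
Model W–Echo: Echo 14–9.
Model W vs Flux: Flux, 19–4.
Model V vs Echo: Model V is ranked higher on 3 ballots, Echo on 20. Echo wins 20–3.
Model V vs Flux: Model V preferred on 2+3 = 5 ballots; Flux wins 18–5.
Echo–Flux: Flux 12–11.
Flux wins every pairwise contest, so Flux is the Condorcet winner.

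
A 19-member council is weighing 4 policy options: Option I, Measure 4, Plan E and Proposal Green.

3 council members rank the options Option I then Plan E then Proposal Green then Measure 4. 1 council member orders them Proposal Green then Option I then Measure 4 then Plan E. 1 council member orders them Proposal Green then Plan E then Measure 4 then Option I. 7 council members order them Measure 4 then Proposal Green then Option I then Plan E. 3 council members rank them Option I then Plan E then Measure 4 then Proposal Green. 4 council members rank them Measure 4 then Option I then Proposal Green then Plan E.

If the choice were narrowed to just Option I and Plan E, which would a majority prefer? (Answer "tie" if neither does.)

Option I

Ballots ranking Option I above Plan E: 3 + 1 + 7 + 3 + 4 = 18.
Ballots ranking Plan E above Option I: 19 − 18 = 1.
Option I wins the head-to-head 18–1.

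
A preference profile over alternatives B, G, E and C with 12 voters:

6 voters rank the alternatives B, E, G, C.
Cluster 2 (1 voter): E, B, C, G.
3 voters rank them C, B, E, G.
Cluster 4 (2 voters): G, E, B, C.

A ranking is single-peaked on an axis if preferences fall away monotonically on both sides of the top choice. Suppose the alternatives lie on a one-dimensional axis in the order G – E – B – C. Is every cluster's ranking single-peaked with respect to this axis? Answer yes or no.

yes

Axis positions: G=1, E=2, B=3, C=4.
Cluster 1 (peak B at position 3): ranking walks positions 3-2-1-4, expanding outward from the peak — single-peaked.
Cluster 2 (peak E at position 2): ranking walks positions 2-3-4-1, expanding outward from the peak — single-peaked.
Cluster 3 (peak C at position 4): ranking walks positions 4-3-2-1, expanding outward from the peak — single-peaked.
Cluster 4 (peak G at position 1): ranking walks positions 1-2-3-4, expanding outward from the peak — single-peaked.
Every ranking is single-peaked on this axis.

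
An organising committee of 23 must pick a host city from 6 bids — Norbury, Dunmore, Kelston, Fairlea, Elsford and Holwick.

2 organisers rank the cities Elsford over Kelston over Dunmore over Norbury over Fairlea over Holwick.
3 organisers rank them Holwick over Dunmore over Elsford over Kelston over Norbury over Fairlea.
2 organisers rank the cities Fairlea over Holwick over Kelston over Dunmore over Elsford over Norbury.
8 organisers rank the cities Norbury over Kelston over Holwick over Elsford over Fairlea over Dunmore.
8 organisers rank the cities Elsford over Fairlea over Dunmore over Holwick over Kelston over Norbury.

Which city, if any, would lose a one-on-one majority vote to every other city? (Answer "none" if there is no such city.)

none

Pairwise majorities:
Norbury vs Dunmore: Dunmore wins 15–8.
Norbury vs Kelston: 8 to 15, Kelston.
Norbury vs Fairlea: Norbury wins 13–10.
Norbury vs Elsford: 8 for Norbury, 15 for Elsford — Elsford by 15–8.
Norbury vs Holwick: Norbury is ranked higher on 2+8 = 10 ballots, Holwick on 13. Holwick wins 13–10.
Dunmore vs Kelston: Kelston wins 12–11.
Dunmore–Fairlea: Fairlea 18–5.
Dunmore–Elsford: Elsford 18–5.
Dunmore vs Holwick: 2+8 = 10 for Dunmore, 13 for Holwick — Holwick by 13–10.
Kelston vs Fairlea: Kelston is ranked higher on 2+3+8 = 13 ballots, Fairlea on 10. Kelston wins 13–10.
Kelston vs Elsford: 10 to 13, Elsford.
Kelston vs Holwick: 2+8 = 10 for Kelston, 13 for Holwick — Holwick by 13–10.
Fairlea vs Elsford: 2 for Fairlea, 21 for Elsford — Elsford by 21–2.
Fairlea vs Holwick: Fairlea preferred on 2+2+8 = 12 ballots; Fairlea wins 12–11.
Elsford vs Holwick: 2+8 = 10 for Elsford, 13 for Holwick — Holwick by 13–10.
Each city has at least one pairwise win (Norbury beats Fairlea; Dunmore beats Norbury; Kelston beats Norbury; Fairlea beats Dunmore; Elsford beats Norbury; Holwick beats Norbury) — no Condorcet loser.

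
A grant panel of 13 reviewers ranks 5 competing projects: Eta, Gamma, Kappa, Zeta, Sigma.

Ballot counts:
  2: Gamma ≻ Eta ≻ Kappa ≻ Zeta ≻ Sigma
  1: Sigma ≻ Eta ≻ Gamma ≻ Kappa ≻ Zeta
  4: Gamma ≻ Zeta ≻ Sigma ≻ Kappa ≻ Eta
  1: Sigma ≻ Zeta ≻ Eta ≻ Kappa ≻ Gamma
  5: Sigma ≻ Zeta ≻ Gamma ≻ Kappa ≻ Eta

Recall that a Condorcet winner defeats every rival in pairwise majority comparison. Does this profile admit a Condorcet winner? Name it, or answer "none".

Pairwise majorities:
Eta vs Gamma: 1+1 = 2 for Eta, 11 for Gamma — Gamma by 11–2.
Eta vs Kappa: Eta is ranked higher on 2+1+1 = 4 ballots, Kappa on 9. Kappa wins 9–4.
Eta vs Zeta: Eta is ranked higher on 2+1 = 3 ballots, Zeta on 10. Zeta wins 10–3.
Eta–Sigma: Sigma 11–2.
Gamma vs Kappa: Gamma is ranked higher on 2+1+4+5 = 12 ballots, Kappa on 1. Gamma wins 12–1.
Gamma vs Zeta: Gamma preferred on 2+1+4 = 7 ballots; Gamma wins 7–6.
Gamma vs Sigma: 6 to 7, Sigma.
Kappa–Zeta: Zeta 10–3.
Kappa–Sigma: Sigma 11–2.
Zeta vs Sigma: Zeta preferred on 2+4 = 6 ballots; Sigma wins 7–6.
Only Sigma has no losses; Sigma is the Condorcet winner.

Sigma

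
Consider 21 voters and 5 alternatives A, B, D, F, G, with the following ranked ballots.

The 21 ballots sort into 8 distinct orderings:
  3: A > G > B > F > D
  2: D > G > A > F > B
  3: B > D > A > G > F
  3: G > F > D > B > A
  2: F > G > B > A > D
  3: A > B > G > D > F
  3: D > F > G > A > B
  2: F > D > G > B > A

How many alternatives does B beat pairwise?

1

B against each rival (21 voters):
B vs A: A wins 11–10.
B vs D: B preferred on 3+3+2+3 = 11 ballots; B wins 11–10.
B vs F: F wins 12–9.
B vs G: G wins 15–6.
B beats D; loses to A, F, G — 1 pairwise win.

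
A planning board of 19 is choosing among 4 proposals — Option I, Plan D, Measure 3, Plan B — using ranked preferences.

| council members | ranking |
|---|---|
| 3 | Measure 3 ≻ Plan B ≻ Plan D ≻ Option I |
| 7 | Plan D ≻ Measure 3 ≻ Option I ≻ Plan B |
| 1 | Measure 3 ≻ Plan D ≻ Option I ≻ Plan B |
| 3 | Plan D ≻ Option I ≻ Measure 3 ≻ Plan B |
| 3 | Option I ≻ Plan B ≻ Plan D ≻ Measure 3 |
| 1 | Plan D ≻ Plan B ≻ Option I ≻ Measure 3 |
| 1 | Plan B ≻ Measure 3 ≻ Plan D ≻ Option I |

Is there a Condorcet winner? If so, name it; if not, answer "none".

Plan D

Head-to-head results (19 council members):
Option I vs Plan D: Plan D wins 16–3.
Option I–Measure 3: Measure 3 12–7.
Option I vs Plan B: Option I, 14–5.
Plan D vs Measure 3: Plan D, 14–5.
Plan D vs Plan B: Plan D, 12–7.
Measure 3 vs Plan B: Measure 3 wins 14–5.
Only Plan D has no losses; Plan D is the Condorcet winner.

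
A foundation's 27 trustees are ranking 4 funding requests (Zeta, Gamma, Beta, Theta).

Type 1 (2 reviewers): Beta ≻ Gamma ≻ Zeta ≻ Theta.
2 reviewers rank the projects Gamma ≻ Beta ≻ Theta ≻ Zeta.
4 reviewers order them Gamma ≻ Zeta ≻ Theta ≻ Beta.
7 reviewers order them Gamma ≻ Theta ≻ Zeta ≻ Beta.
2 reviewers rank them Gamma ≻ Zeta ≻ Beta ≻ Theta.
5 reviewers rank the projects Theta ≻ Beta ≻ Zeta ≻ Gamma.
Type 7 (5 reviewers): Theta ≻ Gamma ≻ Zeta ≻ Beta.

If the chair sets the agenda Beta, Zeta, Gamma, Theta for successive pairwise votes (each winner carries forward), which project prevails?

Gamma

Round 1: Beta vs Zeta — 9–18, Zeta advances.
Round 2: Zeta vs Gamma — 5–22, Gamma advances.
Round 3: Gamma vs Theta — 17–10, Gamma advances.
Gamma survives the agenda.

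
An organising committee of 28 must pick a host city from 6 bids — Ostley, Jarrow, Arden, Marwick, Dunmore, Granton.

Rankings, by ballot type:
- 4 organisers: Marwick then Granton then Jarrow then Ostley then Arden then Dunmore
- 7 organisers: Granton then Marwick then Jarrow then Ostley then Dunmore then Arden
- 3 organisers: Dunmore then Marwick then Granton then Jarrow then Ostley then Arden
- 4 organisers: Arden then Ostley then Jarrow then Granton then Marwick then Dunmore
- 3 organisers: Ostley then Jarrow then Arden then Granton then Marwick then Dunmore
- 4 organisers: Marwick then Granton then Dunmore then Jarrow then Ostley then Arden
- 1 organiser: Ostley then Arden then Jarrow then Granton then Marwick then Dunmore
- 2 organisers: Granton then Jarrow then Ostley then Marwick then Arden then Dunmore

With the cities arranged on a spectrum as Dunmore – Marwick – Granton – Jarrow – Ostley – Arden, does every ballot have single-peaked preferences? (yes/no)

yes

Axis positions: Dunmore=1, Marwick=2, Granton=3, Jarrow=4, Ostley=5, Arden=6.
Ballot type 1 (peak Marwick at position 2): ranking walks positions 2-3-4-5-6-1, expanding outward from the peak — single-peaked.
Ballot type 2 (peak Granton at position 3): ranking walks positions 3-2-4-5-1-6, expanding outward from the peak — single-peaked.
Ballot type 3 (peak Dunmore at position 1): ranking walks positions 1-2-3-4-5-6, expanding outward from the peak — single-peaked.
Ballot type 4 (peak Arden at position 6): ranking walks positions 6-5-4-3-2-1, expanding outward from the peak — single-peaked.
Ballot type 5 (peak Ostley at position 5): ranking walks positions 5-4-6-3-2-1, expanding outward from the peak — single-peaked.
Ballot type 6 (peak Marwick at position 2): ranking walks positions 2-3-1-4-5-6, expanding outward from the peak — single-peaked.
Ballot type 7 (peak Ostley at position 5): ranking walks positions 5-6-4-3-2-1, expanding outward from the peak — single-peaked.
Ballot type 8 (peak Granton at position 3): ranking walks positions 3-4-5-2-6-1, expanding outward from the peak — single-peaked.
Every ranking is single-peaked on this axis.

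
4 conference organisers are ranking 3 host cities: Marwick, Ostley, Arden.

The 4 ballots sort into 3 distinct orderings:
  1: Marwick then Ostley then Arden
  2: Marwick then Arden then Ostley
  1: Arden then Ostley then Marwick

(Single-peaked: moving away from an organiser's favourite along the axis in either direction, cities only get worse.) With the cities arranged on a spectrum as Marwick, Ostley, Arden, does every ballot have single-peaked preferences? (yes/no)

no

Axis positions: Marwick=1, Ostley=2, Arden=3.
Faction 1 (peak Marwick at position 1): ranking walks positions 1-2-3, expanding outward from the peak — single-peaked.
Faction 2: ranking walks positions 1-3-2; Arden is ranked above Ostley even though Ostley lies between Arden and the peak Marwick on the axis — preferences dip and rise again. Not single-peaked.
Faction 3 (peak Arden at position 3): ranking walks positions 3-2-1, expanding outward from the peak — single-peaked.
Faction 2 violates single-peakedness, so the profile is not single-peaked on this axis.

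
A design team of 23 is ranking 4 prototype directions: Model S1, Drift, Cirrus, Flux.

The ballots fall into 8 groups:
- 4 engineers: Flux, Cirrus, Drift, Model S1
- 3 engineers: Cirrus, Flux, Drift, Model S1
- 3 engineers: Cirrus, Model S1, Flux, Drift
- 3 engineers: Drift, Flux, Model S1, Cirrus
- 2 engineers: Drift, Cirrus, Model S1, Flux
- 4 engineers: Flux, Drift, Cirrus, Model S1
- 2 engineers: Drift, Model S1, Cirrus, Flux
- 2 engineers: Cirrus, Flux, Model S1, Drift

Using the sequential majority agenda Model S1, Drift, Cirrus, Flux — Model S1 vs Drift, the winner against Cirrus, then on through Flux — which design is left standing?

Round 1: Model S1 vs Drift — 5–18, Drift advances.
Round 2: Drift vs Cirrus — 11–12, Cirrus advances.
Round 3: Cirrus vs Flux — 12–11, Cirrus advances.
Cirrus survives the agenda.

Cirrus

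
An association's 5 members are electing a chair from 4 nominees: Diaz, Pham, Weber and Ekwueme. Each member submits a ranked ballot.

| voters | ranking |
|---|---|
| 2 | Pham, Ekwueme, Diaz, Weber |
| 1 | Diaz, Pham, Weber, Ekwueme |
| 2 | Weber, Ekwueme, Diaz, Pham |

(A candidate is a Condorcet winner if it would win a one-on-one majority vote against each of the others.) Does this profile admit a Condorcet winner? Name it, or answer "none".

Check each pair by majority over 5 ballots:
Diaz vs Pham: Diaz, 3–2.
Diaz vs Weber: Diaz, 3–2.
Diaz–Ekwueme: Ekwueme 4–1.
Pham–Weber: Pham 3–2.
Pham vs Ekwueme: Pham wins 3–2.
Weber–Ekwueme: Weber 3–2.
Each candidate drops at least one matchup (Diaz loses to Ekwueme; Pham loses to Diaz; Weber loses to Diaz; Ekwueme loses to Pham); the cycle Diaz beats Pham beats Ekwueme beats Diaz rules out a Condorcet winner.

none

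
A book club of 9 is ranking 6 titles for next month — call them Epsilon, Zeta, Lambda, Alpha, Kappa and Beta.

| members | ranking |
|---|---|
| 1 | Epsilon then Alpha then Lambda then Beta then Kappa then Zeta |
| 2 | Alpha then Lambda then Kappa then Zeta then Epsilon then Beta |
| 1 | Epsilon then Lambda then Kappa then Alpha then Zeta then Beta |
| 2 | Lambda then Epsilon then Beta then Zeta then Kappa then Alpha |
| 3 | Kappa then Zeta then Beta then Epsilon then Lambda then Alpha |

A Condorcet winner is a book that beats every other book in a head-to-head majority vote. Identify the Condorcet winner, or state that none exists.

none

Pairwise majorities:
Epsilon–Zeta: Zeta 5–4.
Epsilon–Lambda: Epsilon 5–4.
Epsilon vs Alpha: Epsilon, 7–2.
Epsilon vs Kappa: Kappa, 5–4.
Epsilon–Beta: Epsilon 6–3.
Zeta vs Lambda: Lambda wins 6–3.
Zeta vs Alpha: Zeta wins 5–4.
Zeta–Kappa: Kappa 7–2.
Zeta–Beta: Zeta 6–3.
Lambda vs Alpha: Lambda, 6–3.
Lambda vs Kappa: Lambda wins 6–3.
Lambda–Beta: Lambda 6–3.
Alpha–Kappa: Kappa 6–3.
Alpha–Beta: Beta 5–4.
Kappa–Beta: Kappa 6–3.
Every book loses at least once (Epsilon loses to Zeta; Zeta loses to Lambda; Lambda loses to Epsilon; Alpha loses to Epsilon; Kappa loses to Lambda; Beta loses to Epsilon). The majority relation contains the cycle Epsilon > Lambda > Zeta > Epsilon, so there is no Condorcet winner.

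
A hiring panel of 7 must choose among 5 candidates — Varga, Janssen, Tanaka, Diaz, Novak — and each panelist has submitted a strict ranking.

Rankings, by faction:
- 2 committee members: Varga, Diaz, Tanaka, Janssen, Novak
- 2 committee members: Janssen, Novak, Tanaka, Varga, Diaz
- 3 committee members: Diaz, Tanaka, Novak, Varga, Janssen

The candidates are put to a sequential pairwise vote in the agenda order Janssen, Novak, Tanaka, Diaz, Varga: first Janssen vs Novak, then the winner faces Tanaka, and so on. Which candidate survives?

Round 1: Janssen vs Novak — 4–3, Janssen advances.
Round 2: Janssen vs Tanaka — 2–5, Tanaka advances.
Round 3: Tanaka vs Diaz — 2–5, Diaz advances.
Round 4: Diaz vs Varga — 3–4, Varga advances.
Varga survives the agenda.

Varga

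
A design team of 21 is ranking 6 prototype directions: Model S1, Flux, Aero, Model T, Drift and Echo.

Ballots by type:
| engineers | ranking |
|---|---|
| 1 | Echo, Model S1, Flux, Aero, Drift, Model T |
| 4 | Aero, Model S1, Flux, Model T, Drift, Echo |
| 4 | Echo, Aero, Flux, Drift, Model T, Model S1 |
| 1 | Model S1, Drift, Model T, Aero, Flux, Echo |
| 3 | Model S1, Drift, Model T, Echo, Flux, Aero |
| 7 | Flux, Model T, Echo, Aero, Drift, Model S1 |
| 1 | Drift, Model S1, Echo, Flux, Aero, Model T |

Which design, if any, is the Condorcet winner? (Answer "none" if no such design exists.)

Flux

Check each pair by majority over 21 ballots:
Model S1 vs Flux: Flux wins 11–10.
Model S1 vs Aero: Model S1 is ranked higher on 1+1+3+1 = 6 ballots, Aero on 15. Aero wins 15–6.
Model S1 vs Model T: Model T wins 11–10.
Model S1 vs Drift: 9 to 12, Drift.
Model S1 vs Echo: Echo, 12–9.
Flux vs Aero: 1+3+7+1 = 12 for Flux, 9 for Aero — Flux by 12–9.
Flux vs Model T: Flux preferred on 1+4+4+7+1 = 17 ballots; Flux wins 17–4.
Flux–Drift: Flux 16–5.
Flux vs Echo: Flux wins 12–9.
Aero–Model T: Model T 11–10.
Aero vs Drift: 1+4+4+7 = 16 for Aero, 5 for Drift — Aero by 16–5.
Aero vs Echo: Echo wins 16–5.
Model T vs Drift: Model T preferred on 4+7 = 11 ballots; Model T wins 11–10.
Model T vs Echo: 4+1+3+7 = 15 for Model T, 6 for Echo — Model T by 15–6.
Drift vs Echo: Echo wins 12–9.
Flux beats each of Model S1, Aero, Model T, Drift, Echo — Flux is the Condorcet winner.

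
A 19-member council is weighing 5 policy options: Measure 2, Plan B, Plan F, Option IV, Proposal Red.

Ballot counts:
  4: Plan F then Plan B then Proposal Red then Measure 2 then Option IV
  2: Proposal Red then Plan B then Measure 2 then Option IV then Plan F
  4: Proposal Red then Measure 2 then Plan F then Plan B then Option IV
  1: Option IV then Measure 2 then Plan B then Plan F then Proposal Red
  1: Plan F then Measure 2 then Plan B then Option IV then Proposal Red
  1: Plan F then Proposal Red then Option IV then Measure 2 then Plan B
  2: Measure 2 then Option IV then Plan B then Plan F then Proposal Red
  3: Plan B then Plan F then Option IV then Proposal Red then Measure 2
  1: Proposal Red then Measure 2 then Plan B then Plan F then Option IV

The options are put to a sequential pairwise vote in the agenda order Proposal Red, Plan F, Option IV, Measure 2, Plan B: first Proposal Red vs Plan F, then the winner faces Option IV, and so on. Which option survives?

Round 1: Proposal Red vs Plan F — 7–12, Plan F advances.
Round 2: Plan F vs Option IV — 14–5, Plan F advances.
Round 3: Plan F vs Measure 2 — 9–10, Measure 2 advances.
Round 4: Measure 2 vs Plan B — 10–9, Measure 2 advances.
The agenda winner is Measure 2.

Measure 2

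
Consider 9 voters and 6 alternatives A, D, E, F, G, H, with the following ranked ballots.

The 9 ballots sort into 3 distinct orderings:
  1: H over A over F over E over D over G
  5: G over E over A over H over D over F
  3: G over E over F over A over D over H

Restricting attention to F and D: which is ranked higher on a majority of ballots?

D

Ballots ranking F above D: 1 + 3 = 4.
Ballots ranking D above F: 9 − 4 = 5.
D wins the head-to-head 5–4.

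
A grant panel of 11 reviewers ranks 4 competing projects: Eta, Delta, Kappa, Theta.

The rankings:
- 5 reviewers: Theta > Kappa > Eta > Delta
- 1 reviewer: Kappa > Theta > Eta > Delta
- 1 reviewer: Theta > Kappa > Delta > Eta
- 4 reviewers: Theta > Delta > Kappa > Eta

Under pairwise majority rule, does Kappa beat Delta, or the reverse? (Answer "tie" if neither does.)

Kappa

Ballots ranking Kappa above Delta: 5 + 1 + 1 = 7.
Ballots ranking Delta above Kappa: 11 − 7 = 4.
Kappa wins the head-to-head 7–4.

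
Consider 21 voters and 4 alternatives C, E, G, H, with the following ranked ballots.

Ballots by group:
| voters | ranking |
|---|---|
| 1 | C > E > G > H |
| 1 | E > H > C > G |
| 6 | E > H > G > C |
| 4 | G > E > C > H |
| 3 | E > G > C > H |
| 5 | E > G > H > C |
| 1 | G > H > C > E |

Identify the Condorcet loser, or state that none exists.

C

Pairwise majorities:
C vs E: C is ranked higher on 1+1 = 2 ballots, E on 19. E wins 19–2.
C vs G: C is ranked higher on 1+1 = 2 ballots, G on 19. G wins 19–2.
C vs H: H wins 13–8.
E vs G: E preferred on 1+1+6+3+5 = 16 ballots; E wins 16–5.
E vs H: 20 to 1, E.
G vs H: G is ranked higher on 1+4+3+5+1 = 14 ballots, H on 7. G wins 14–7.
Only C has no wins; C is the Condorcet loser.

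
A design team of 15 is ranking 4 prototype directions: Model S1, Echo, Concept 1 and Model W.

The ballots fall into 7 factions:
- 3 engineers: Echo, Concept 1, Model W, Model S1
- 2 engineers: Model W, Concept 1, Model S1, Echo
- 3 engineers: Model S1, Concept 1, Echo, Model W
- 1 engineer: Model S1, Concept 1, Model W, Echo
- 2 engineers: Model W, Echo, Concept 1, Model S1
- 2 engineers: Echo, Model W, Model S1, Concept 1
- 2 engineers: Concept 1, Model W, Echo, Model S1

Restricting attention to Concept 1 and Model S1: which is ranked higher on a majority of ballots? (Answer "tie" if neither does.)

Ballots ranking Concept 1 above Model S1: 3 + 2 + 2 + 2 = 9.
Ballots ranking Model S1 above Concept 1: 15 − 9 = 6.
Concept 1 wins the head-to-head 9–6.

Concept 1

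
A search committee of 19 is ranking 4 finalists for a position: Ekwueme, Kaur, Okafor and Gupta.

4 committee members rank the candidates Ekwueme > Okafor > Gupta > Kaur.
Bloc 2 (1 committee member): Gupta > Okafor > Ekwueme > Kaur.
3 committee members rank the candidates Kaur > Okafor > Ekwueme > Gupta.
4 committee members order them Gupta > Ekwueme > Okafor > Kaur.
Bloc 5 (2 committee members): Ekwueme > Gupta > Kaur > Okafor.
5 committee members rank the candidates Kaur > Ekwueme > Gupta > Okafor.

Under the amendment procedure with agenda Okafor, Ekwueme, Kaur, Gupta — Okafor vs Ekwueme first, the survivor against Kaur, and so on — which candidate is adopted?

Ekwueme

Round 1: Okafor vs Ekwueme — 4–15, Ekwueme advances.
Round 2: Ekwueme vs Kaur — 11–8, Ekwueme advances.
Round 3: Ekwueme vs Gupta — 14–5, Ekwueme advances.
Ekwueme survives the agenda.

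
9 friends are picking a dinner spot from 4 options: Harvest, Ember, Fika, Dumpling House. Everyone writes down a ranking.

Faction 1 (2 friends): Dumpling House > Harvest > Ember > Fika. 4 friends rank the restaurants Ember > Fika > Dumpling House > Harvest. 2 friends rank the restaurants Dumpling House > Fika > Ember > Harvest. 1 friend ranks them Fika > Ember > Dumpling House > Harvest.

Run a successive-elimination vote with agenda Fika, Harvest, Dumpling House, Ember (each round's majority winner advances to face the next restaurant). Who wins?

Round 1: Fika vs Harvest — 7–2, Fika advances.
Round 2: Fika vs Dumpling House — 5–4, Fika advances.
Round 3: Fika vs Ember — 3–6, Ember advances.
Ember survives the agenda.

Ember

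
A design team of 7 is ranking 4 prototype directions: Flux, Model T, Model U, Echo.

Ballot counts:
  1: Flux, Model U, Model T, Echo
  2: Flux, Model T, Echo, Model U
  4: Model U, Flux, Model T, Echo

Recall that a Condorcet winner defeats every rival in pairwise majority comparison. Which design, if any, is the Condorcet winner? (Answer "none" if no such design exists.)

Model U

Check each pair by majority over 7 ballots:
Flux–Model T: Flux 7–0.
Flux vs Model U: Model U, 4–3.
Flux–Echo: Flux 7–0.
Model T vs Model U: Model U, 5–2.
Model T–Echo: Model T 7–0.
Model U vs Echo: Model U wins 5–2.
Model U beats each of Flux, Model T, Echo — Model U is the Condorcet winner.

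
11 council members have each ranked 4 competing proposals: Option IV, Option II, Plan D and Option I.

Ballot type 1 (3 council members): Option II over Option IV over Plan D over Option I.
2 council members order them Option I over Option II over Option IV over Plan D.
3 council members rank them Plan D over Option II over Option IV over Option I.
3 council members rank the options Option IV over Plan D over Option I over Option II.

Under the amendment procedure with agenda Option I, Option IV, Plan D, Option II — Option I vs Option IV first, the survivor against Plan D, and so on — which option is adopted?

Round 1: Option I vs Option IV — 2–9, Option IV advances.
Round 2: Option IV vs Plan D — 8–3, Option IV advances.
Round 3: Option IV vs Option II — 3–8, Option II advances.
The agenda winner is Option II.

Option II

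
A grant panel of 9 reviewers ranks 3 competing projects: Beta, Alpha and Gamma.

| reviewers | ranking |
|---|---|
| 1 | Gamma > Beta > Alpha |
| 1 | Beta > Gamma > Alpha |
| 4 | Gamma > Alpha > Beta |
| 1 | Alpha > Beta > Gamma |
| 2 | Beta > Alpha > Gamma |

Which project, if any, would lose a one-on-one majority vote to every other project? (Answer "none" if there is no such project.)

Pairwise majorities:
Beta vs Alpha: Alpha wins 5–4.
Beta vs Gamma: Beta is ranked higher on 1+1+2 = 4 ballots, Gamma on 5. Gamma wins 5–4.
Alpha vs Gamma: Alpha is ranked higher on 1+2 = 3 ballots, Gamma on 6. Gamma wins 6–3.
Beta loses to every other project — it is the Condorcet loser.

Beta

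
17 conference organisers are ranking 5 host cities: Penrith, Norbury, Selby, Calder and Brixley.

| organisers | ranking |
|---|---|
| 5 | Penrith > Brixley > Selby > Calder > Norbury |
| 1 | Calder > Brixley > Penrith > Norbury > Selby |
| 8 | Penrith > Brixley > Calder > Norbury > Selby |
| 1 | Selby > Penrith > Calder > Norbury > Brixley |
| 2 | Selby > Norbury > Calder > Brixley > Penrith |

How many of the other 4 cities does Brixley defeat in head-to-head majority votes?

3

Brixley against each rival (17 organisers):
Brixley vs Penrith: Penrith, 14–3.
Brixley–Norbury: Brixley 14–3.
Brixley vs Selby: Brixley is ranked higher on 5+1+8 = 14 ballots, Selby on 3. Brixley wins 14–3.
Brixley vs Calder: Brixley preferred on 5+8 = 13 ballots; Brixley wins 13–4.
Brixley beats Norbury, Selby, Calder; loses to Penrith — 3 pairwise wins.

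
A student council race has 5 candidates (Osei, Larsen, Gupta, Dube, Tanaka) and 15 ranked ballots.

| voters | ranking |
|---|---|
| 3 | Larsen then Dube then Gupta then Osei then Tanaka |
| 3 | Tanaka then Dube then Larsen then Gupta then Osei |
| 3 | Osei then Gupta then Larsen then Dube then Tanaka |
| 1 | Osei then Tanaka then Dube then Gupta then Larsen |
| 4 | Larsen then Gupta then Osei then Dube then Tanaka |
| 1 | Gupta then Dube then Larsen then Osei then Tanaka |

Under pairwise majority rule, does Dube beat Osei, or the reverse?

Ballots ranking Dube above Osei: 3 + 3 + 1 = 7.
Ballots ranking Osei above Dube: 15 − 7 = 8.
Osei wins the head-to-head 8–7.

Osei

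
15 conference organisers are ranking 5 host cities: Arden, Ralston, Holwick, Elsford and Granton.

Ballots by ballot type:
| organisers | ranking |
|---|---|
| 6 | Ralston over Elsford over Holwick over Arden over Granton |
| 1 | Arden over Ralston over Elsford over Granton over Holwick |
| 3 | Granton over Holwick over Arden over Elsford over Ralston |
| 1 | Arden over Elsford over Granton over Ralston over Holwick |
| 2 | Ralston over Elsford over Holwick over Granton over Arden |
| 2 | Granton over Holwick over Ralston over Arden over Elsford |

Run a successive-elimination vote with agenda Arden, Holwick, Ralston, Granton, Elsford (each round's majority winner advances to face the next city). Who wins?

Ralston

Round 1: Arden vs Holwick — 2–13, Holwick advances.
Round 2: Holwick vs Ralston — 5–10, Ralston advances.
Round 3: Ralston vs Granton — 9–6, Ralston advances.
Round 4: Ralston vs Elsford — 11–4, Ralston advances.
The agenda winner is Ralston.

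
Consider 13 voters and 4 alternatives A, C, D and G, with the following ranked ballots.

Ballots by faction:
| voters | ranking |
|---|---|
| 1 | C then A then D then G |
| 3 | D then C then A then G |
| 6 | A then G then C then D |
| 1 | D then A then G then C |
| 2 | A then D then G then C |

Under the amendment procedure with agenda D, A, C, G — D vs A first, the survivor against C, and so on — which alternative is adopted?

A

Round 1: D vs A — 4–9, A advances.
Round 2: A vs C — 9–4, A advances.
Round 3: A vs G — 13–0, A advances.
A survives the agenda.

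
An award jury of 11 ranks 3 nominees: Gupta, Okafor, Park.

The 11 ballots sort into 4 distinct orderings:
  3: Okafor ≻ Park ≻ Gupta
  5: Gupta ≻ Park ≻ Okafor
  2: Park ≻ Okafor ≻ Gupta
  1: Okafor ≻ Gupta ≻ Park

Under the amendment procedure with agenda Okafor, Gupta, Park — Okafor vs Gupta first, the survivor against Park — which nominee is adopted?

Park

Round 1: Okafor vs Gupta — 6–5, Okafor advances.
Round 2: Okafor vs Park — 4–7, Park advances.
Park survives the agenda.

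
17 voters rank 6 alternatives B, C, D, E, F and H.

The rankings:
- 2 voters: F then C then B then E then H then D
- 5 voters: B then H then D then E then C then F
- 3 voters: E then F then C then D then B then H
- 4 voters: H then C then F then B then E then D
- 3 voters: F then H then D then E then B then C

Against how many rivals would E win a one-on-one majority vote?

2

E against each rival (17 voters):
E vs B: 3+3 = 6 for E, 11 for B — B by 11–6.
E vs C: E, 11–6.
E vs D: E, 9–8.
E vs F: 8 to 9, F.
E–H: H 12–5.
E beats C, D; loses to B, F, H — 2 pairwise wins.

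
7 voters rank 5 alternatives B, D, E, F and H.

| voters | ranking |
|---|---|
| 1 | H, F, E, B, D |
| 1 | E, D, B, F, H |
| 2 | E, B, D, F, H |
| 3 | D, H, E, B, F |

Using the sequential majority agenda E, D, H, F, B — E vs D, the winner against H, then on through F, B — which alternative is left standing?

Round 1: E vs D — 4–3, E advances.
Round 2: E vs H — 3–4, H advances.
Round 3: H vs F — 4–3, H advances.
Round 4: H vs B — 4–3, H advances.
The agenda winner is H.

H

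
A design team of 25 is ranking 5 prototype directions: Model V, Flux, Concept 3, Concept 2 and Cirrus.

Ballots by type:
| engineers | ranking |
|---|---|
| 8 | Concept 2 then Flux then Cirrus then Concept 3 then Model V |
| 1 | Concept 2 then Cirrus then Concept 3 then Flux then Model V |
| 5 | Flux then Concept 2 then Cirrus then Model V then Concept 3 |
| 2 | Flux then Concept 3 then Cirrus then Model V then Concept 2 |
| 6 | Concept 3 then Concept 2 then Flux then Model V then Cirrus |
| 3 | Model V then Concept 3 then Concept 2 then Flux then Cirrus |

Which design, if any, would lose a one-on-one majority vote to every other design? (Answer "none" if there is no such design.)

Model V

Head-to-head results (25 engineers):
Model V vs Flux: Model V preferred on 3 ballots; Flux wins 22–3.
Model V vs Concept 3: Model V preferred on 5+3 = 8 ballots; Concept 3 wins 17–8.
Model V vs Concept 2: Concept 2, 20–5.
Model V vs Cirrus: 9 to 16, Cirrus.
Flux vs Concept 3: Flux, 15–10.
Flux vs Concept 2: Flux preferred on 5+2 = 7 ballots; Concept 2 wins 18–7.
Flux vs Cirrus: 24 to 1, Flux.
Concept 3 vs Concept 2: 2+6+3 = 11 for Concept 3, 14 for Concept 2 — Concept 2 by 14–11.
Concept 3 vs Cirrus: Concept 3 preferred on 2+6+3 = 11 ballots; Cirrus wins 14–11.
Concept 2 vs Cirrus: Concept 2 wins 23–2.
Only Model V has no wins; Model V is the Condorcet loser.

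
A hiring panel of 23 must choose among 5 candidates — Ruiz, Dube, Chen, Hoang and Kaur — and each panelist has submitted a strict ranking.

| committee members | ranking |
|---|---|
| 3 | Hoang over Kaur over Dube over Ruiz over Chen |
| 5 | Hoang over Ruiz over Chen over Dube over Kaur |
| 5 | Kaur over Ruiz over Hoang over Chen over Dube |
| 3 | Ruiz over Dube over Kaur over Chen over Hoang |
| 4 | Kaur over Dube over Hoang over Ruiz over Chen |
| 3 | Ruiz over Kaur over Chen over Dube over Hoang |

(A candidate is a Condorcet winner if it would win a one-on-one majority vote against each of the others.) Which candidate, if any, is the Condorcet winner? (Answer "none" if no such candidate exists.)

Kaur

Head-to-head results (23 committee members):
Ruiz vs Dube: Ruiz wins 16–7.
Ruiz vs Chen: Ruiz is ranked higher on 3+5+5+3+4+3 = 23 ballots, Chen on 0. Ruiz wins 23–0.
Ruiz vs Hoang: Ruiz is ranked higher on 5+3+3 = 11 ballots, Hoang on 12. Hoang wins 12–11.
Ruiz vs Kaur: Kaur wins 12–11.
Dube vs Chen: Chen, 13–10.
Dube–Hoang: Hoang 13–10.
Dube vs Kaur: 8 to 15, Kaur.
Chen–Hoang: Hoang 17–6.
Chen vs Kaur: Chen is ranked higher on 5 ballots, Kaur on 18. Kaur wins 18–5.
Hoang–Kaur: Kaur 15–8.
Kaur beats each of Ruiz, Dube, Chen, Hoang — Kaur is the Condorcet winner.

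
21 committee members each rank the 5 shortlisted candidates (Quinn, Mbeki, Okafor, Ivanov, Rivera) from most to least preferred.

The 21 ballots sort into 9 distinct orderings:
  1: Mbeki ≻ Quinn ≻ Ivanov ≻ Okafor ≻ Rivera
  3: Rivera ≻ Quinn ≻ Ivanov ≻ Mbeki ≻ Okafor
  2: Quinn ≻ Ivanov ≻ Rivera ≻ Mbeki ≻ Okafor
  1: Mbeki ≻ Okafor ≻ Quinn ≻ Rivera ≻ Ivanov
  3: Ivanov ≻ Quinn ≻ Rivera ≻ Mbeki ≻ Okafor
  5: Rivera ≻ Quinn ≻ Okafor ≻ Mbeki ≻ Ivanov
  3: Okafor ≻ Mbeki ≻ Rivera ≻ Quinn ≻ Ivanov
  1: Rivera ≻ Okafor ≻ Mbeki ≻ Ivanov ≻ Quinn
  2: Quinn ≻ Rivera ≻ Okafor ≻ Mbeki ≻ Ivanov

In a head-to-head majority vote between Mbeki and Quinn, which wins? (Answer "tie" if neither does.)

Quinn

Ballots ranking Mbeki above Quinn: 1 + 1 + 3 + 1 = 6.
Ballots ranking Quinn above Mbeki: 21 − 6 = 15.
Quinn wins the head-to-head 15–6.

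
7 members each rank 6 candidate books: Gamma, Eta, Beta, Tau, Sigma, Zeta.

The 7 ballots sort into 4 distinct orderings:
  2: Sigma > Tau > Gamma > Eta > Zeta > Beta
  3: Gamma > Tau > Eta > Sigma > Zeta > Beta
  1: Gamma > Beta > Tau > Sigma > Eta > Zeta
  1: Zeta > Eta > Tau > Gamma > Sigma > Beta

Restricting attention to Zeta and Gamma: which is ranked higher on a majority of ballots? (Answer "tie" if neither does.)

Ballots ranking Zeta above Gamma: 1.
Ballots ranking Gamma above Zeta: 7 − 1 = 6.
Gamma wins the head-to-head 6–1.

Gamma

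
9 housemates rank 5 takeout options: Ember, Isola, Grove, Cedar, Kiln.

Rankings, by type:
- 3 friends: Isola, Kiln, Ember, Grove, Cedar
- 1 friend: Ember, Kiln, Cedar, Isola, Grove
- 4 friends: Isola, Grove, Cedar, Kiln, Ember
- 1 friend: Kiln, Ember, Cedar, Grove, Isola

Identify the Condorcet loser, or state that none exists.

Head-to-head results (9 friends):
Ember vs Isola: 2 to 7, Isola.
Ember vs Grove: Ember wins 5–4.
Ember vs Cedar: Ember is ranked higher on 3+1+1 = 5 ballots, Cedar on 4. Ember wins 5–4.
Ember vs Kiln: Kiln wins 8–1.
Isola vs Grove: 8 to 1, Isola.
Isola–Cedar: Isola 7–2.
Isola vs Kiln: 3+4 = 7 for Isola, 2 for Kiln — Isola by 7–2.
Grove vs Cedar: Grove is ranked higher on 3+4 = 7 ballots, Cedar on 2. Grove wins 7–2.
Grove vs Kiln: Kiln, 5–4.
Cedar vs Kiln: Cedar preferred on 4 ballots; Kiln wins 5–4.
Only Cedar has no wins; Cedar is the Condorcet loser.

Cedar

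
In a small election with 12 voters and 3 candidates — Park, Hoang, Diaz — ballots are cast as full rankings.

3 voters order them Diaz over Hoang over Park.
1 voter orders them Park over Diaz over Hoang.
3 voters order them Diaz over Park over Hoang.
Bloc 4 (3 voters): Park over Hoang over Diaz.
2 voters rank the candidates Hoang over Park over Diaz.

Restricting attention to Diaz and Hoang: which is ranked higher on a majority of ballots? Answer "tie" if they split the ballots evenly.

Ballots ranking Diaz above Hoang: 3 + 1 + 3 = 7.
Ballots ranking Hoang above Diaz: 12 − 7 = 5.
Diaz wins the head-to-head 7–5.

Diaz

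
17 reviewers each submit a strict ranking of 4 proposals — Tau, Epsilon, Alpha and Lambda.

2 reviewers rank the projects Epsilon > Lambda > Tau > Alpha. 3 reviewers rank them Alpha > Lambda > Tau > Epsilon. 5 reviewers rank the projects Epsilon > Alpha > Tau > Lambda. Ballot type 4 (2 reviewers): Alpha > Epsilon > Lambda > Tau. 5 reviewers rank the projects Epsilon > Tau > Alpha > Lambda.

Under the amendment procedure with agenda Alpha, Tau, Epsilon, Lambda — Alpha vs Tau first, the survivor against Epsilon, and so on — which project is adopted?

Round 1: Alpha vs Tau — 10–7, Alpha advances.
Round 2: Alpha vs Epsilon — 5–12, Epsilon advances.
Round 3: Epsilon vs Lambda — 14–3, Epsilon advances.
The agenda winner is Epsilon.

Epsilon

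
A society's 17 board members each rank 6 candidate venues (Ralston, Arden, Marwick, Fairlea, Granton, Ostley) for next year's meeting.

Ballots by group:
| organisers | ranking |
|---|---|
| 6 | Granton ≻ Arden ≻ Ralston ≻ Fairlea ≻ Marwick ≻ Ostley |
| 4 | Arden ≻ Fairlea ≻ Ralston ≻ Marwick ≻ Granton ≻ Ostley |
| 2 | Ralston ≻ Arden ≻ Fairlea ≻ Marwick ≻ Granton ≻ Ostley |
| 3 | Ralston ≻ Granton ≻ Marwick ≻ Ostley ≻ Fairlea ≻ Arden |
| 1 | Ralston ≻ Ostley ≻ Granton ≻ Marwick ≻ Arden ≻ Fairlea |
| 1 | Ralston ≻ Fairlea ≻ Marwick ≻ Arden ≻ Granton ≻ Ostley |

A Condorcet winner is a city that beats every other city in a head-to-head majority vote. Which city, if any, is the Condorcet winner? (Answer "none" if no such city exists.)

none

Pairwise majorities:
Ralston vs Arden: 7 to 10, Arden.
Ralston–Marwick: Ralston 17–0.
Ralston vs Fairlea: Ralston wins 13–4.
Ralston vs Granton: 4+2+3+1+1 = 11 for Ralston, 6 for Granton — Ralston by 11–6.
Ralston–Ostley: Ralston 17–0.
Arden–Marwick: Arden 12–5.
Arden vs Fairlea: Arden, 13–4.
Arden vs Granton: Granton, 10–7.
Arden vs Ostley: Arden, 13–4.
Marwick vs Fairlea: Marwick preferred on 3+1 = 4 ballots; Fairlea wins 13–4.
Marwick vs Granton: 4+2+1 = 7 for Marwick, 10 for Granton — Granton by 10–7.
Marwick vs Ostley: 16 to 1, Marwick.
Fairlea vs Granton: Granton, 10–7.
Fairlea vs Ostley: 6+4+2+1 = 13 for Fairlea, 4 for Ostley — Fairlea by 13–4.
Granton vs Ostley: Granton is ranked higher on 6+4+2+3+1 = 16 ballots, Ostley on 1. Granton wins 16–1.
No city is unbeaten: Ralston loses to Arden; Arden loses to Granton; Marwick loses to Ralston; Fairlea loses to Ralston; Granton loses to Ralston; Ostley loses to Ralston. In particular Ralston > Granton > Arden > Ralston is a majority cycle — no Condorcet winner exists.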